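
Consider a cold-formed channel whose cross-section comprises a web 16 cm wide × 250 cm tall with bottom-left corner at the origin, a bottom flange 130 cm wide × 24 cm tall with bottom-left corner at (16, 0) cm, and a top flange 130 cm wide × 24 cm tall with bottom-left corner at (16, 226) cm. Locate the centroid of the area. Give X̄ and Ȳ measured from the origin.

X̄ = 52.48 cm, Ȳ = 125.00 cm

web: A = 16 × 250 = 4000.00, centroid at (8.00, 125.00).
bottom flange: A = 130 × 24 = 3120.00, centroid at (81.00, 12.00).
top flange: A = 130 × 24 = 3120.00, centroid at (81.00, 238.00).
ΣA = 10240.00 cm², ΣAX̄ = 537440.00 cm³, ΣAȲ = 1280000.00 cm³.
X̄ = 537440.00/10240.00 = 52.48 cm; Ȳ = 1280000.00/10240.00 = 125.00 cm.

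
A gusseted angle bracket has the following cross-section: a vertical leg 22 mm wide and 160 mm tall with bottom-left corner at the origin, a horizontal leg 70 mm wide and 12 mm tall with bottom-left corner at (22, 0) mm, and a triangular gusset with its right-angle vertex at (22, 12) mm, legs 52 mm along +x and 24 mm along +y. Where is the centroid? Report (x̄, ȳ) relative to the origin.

vertical leg: A = 22 × 160 = 3520.00, centroid at (11.00, 80.00).
horizontal leg: A = 70 × 12 = 840.00, centroid at (57.00, 6.00).
gusset: A = ½·52·24 = 624.00, centroid at (39.33, 20.00).
ΣA = 4984.00 mm²
ΣAx̄ = (3520.00)(11.00) + (840.00)(57.00) + (624.00)(39.33) = 111144.00 mm³
ΣAȳ = (3520.00)(80.00) + (840.00)(6.00) + (624.00)(20.00) = 299120.00 mm³
x̄ = 111144.00 / 4984.00 = 22.30 mm
ȳ = 299120.00 / 4984.00 = 60.02 mm

x̄ = 22.30 mm, ȳ = 60.02 mm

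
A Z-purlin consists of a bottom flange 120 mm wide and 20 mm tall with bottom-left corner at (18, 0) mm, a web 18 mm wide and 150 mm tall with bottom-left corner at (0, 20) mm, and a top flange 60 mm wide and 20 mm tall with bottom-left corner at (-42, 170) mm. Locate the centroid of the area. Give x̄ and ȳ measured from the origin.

bottom flange: A = 120 × 20 = 2400.00, centroid at (78.00, 10.00).
web: A = 18 × 150 = 2700.00, centroid at (9.00, 95.00).
top flange: A = 60 × 20 = 1200.00, centroid at (-12.00, 180.00).
ΣA = 6300.00 mm²
ΣAx̄ = (2400.00)(78.00) + (2700.00)(9.00) + (1200.00)(-12.00) = 197100.00 mm³
ΣAȳ = (2400.00)(10.00) + (2700.00)(95.00) + (1200.00)(180.00) = 496500.00 mm³
x̄ = 197100.00 / 6300.00 = 31.29 mm
ȳ = 496500.00 / 6300.00 = 78.81 mm

x̄ = 31.29 mm, ȳ = 78.81 mm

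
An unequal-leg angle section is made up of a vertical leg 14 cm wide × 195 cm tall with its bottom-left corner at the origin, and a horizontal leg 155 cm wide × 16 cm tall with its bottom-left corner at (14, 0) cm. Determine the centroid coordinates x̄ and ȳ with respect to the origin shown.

x̄ = 47.22 cm, ȳ = 54.90 cm

vertical leg: A = 14 × 195 = 2730.00, centroid at (7.00, 97.50).
horizontal leg: A = 155 × 16 = 2480.00, centroid at (91.50, 8.00).
ΣA = 5210.00 cm²
ΣAx̄ = (2730.00)(7.00) + (2480.00)(91.50) = 246030.00 cm³
ΣAȳ = (2730.00)(97.50) + (2480.00)(8.00) = 286015.00 cm³
x̄ = 246030.00 / 5210.00 = 47.22 cm
ȳ = 286015.00 / 5210.00 = 54.90 cm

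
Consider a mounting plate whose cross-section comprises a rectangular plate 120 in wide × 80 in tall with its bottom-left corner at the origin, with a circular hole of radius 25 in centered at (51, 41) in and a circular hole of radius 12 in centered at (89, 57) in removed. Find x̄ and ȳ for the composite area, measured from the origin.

x̄ = 60.63 in, ȳ = 38.66 in

Part | A | x̄ᵢ | ȳᵢ | A·x̄ᵢ | A·ȳᵢ
plate | 9600.00 | 60.00 | 40.00 | 576000.00 | 384000.00
hole 1 | -1963.50 | 51.00 | 41.00 | -100138.27 | -80503.31
hole 2 | -452.39 | 89.00 | 57.00 | -40262.65 | -25786.19
Σ | 7184.12 |  |  | 435599.08 | 277710.50
x̄ = 435599.08 / 7184.12 = 60.63 in
ȳ = 277710.50 / 7184.12 = 38.66 in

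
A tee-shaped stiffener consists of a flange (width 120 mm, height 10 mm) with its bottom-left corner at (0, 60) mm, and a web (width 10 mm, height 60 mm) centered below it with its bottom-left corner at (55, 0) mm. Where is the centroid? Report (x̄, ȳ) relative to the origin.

web: A = 10 × 60 = 600.00, centroid at (60.00, 30.00).
flange: A = 120 × 10 = 1200.00, centroid at (60.00, 65.00).
ΣA = 1800.00 mm², ΣAx̄ = 108000.00 mm³, ΣAȳ = 96000.00 mm³.
x̄ = 108000.00/1800.00 = 60.00 mm; ȳ = 96000.00/1800.00 = 53.33 mm.

x̄ = 60.00 mm, ȳ = 53.33 mm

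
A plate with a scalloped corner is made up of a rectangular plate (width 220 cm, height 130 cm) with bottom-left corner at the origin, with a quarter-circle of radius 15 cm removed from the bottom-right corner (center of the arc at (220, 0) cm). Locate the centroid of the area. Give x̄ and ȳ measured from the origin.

plate: A = 220 × 130 = 28600.00, centroid at (110.00, 65.00).
removed quarter-circle: A = −¼π·15² = -176.71, centroid at (213.63, 6.37).
ΣA = 28423.29 cm², ΣAx̄ = 3108247.79 cm³, ΣAȳ = 1857875.00 cm³.
x̄ = 3108247.79/28423.29 = 109.36 cm; ȳ = 1857875.00/28423.29 = 65.36 cm.

x̄ = 109.36 cm, ȳ = 65.36 cm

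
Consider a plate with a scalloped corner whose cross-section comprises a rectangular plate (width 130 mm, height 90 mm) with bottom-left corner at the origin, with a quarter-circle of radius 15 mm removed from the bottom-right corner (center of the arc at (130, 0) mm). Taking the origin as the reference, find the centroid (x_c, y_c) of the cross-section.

x_c = 64.10 mm, y_c = 45.59 mm

plate: A = 130 × 90 = 11700.00, centroid at (65.00, 45.00).
removed quarter-circle: A = −¼π·15² = -176.71, centroid at (123.63, 6.37).
ΣA = 11523.29 mm², ΣAx_c = 738652.10 mm³, ΣAy_c = 525375.00 mm³.
x_c = 738652.10/11523.29 = 64.10 mm; y_c = 525375.00/11523.29 = 45.59 mm.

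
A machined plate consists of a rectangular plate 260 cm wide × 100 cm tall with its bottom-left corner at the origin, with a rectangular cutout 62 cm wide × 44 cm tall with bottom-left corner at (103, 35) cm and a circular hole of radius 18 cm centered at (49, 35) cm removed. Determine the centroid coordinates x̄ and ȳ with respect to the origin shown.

x̄ = 133.21 cm, ȳ = 49.83 cm

plate: A = 260 × 100 = 26000.00, centroid at (130.00, 50.00).
hole 1: A = −(62 × 44) = -2728.00, centroid at (134.00, 57.00).
hole 2: A = −π·18² = -1017.88, centroid at (49.00, 35.00).
ΣA = 22254.12 cm²
ΣAx̄ = (26000.00)(130.00) + (-2728.00)(134.00) + (-1017.88)(49.00) = 2964572.08 cm³
ΣAȳ = (26000.00)(50.00) + (-2728.00)(57.00) + (-1017.88)(35.00) = 1108878.34 cm³
x̄ = 2964572.08 / 22254.12 = 133.21 cm
ȳ = 1108878.34 / 22254.12 = 49.83 cm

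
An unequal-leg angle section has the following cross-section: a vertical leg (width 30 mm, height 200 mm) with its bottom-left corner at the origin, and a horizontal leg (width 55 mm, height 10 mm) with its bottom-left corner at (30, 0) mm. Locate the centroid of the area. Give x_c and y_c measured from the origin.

Part | A | x̄ᵢ | ȳᵢ | A·x̄ᵢ | A·ȳᵢ
vertical leg | 6000.00 | 15.00 | 100.00 | 90000.00 | 600000.00
horizontal leg | 550.00 | 57.50 | 5.00 | 31625.00 | 2750.00
Σ | 6550.00 |  |  | 121625.00 | 602750.00
x_c = 121625.00 / 6550.00 = 18.57 mm
y_c = 602750.00 / 6550.00 = 92.02 mm

x_c = 18.57 mm, y_c = 92.02 mm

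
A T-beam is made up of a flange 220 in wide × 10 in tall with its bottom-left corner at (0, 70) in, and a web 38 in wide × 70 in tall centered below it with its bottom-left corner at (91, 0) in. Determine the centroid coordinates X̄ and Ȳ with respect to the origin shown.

X̄ = 110.00 in, Ȳ = 53.11 in

web: A = 38 × 70 = 2660.00, centroid at (110.00, 35.00).
flange: A = 220 × 10 = 2200.00, centroid at (110.00, 75.00).
ΣA = 4860.00 in²
ΣAX̄ = (2660.00)(110.00) + (2200.00)(110.00) = 534600.00 in³
ΣAȲ = (2660.00)(35.00) + (2200.00)(75.00) = 258100.00 in³
X̄ = 534600.00 / 4860.00 = 110.00 in
Ȳ = 258100.00 / 4860.00 = 53.11 in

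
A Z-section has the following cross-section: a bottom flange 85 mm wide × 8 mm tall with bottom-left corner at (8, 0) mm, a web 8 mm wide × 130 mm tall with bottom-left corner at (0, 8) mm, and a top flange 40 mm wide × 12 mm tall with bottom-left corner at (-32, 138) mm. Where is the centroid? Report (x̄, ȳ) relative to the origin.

x̄ = 14.88 mm, ȳ = 67.16 mm

bottom flange: A = 85 × 8 = 680.00, centroid at (50.50, 4.00).
web: A = 8 × 130 = 1040.00, centroid at (4.00, 73.00).
top flange: A = 40 × 12 = 480.00, centroid at (-12.00, 144.00).
ΣA = 2200.00 mm²
ΣAx̄ = (680.00)(50.50) + (1040.00)(4.00) + (480.00)(-12.00) = 32740.00 mm³
ΣAȳ = (680.00)(4.00) + (1040.00)(73.00) + (480.00)(144.00) = 147760.00 mm³
x̄ = 32740.00 / 2200.00 = 14.88 mm
ȳ = 147760.00 / 2200.00 = 67.16 mm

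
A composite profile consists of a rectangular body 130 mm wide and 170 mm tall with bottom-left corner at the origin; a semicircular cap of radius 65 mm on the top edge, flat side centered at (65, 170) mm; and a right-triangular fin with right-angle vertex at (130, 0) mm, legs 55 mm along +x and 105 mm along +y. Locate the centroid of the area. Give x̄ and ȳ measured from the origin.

Part | A | x̄ᵢ | ȳᵢ | A·x̄ᵢ | A·ȳᵢ
rectangular body | 22100.00 | 65.00 | 85.00 | 1436500.00 | 1878500.00
semicircular top | 6636.61 | 65.00 | 197.59 | 431379.94 | 1311307.80
triangular fin | 2887.50 | 148.33 | 35.00 | 428312.50 | 101062.50
Σ | 31624.11 |  |  | 2296192.44 | 3290870.30
x̄ = 2296192.44 / 31624.11 = 72.61 mm
ȳ = 3290870.30 / 31624.11 = 104.06 mm

x̄ = 72.61 mm, ȳ = 104.06 mm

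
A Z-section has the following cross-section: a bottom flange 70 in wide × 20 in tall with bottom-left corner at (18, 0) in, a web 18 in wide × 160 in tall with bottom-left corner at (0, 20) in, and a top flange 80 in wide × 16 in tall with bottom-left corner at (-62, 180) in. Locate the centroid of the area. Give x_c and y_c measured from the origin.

x_c = 12.94 in, y_c = 97.60 in

bottom flange: A = 70 × 20 = 1400.00, centroid at (53.00, 10.00).
web: A = 18 × 160 = 2880.00, centroid at (9.00, 100.00).
top flange: A = 80 × 16 = 1280.00, centroid at (-22.00, 188.00).
ΣA = 5560.00 in², ΣAx_c = 71960.00 in³, ΣAy_c = 542640.00 in³.
x_c = 71960.00/5560.00 = 12.94 in; y_c = 542640.00/5560.00 = 97.60 in.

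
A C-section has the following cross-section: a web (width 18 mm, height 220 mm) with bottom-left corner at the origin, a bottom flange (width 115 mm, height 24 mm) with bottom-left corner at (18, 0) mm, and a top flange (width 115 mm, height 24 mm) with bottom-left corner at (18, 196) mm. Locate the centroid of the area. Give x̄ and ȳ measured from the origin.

x̄ = 47.72 mm, ȳ = 110.00 mm

web: A = 18 × 220 = 3960.00, centroid at (9.00, 110.00).
bottom flange: A = 115 × 24 = 2760.00, centroid at (75.50, 12.00).
top flange: A = 115 × 24 = 2760.00, centroid at (75.50, 208.00).
ΣA = 9480.00 mm², ΣAx̄ = 452400.00 mm³, ΣAȳ = 1042800.00 mm³.
x̄ = 452400.00/9480.00 = 47.72 mm; ȳ = 1042800.00/9480.00 = 110.00 mm.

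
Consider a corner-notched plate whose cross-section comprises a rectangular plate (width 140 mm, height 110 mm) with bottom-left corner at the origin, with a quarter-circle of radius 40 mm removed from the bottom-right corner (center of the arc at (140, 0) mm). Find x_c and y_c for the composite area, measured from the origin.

x_c = 65.29 mm, y_c = 58.38 mm

plate: A = 140 × 110 = 15400.00, centroid at (70.00, 55.00).
removed quarter-circle: A = −¼π·40² = -1256.64, centroid at (123.02, 16.98).
ΣA = 14143.36 mm², ΣAx_c = 923404.14 mm³, ΣAy_c = 825666.67 mm³.
x_c = 923404.14/14143.36 = 65.29 mm; y_c = 825666.67/14143.36 = 58.38 mm.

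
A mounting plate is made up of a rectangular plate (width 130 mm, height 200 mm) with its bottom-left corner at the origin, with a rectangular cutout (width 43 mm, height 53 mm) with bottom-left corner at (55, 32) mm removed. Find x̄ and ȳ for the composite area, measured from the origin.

plate: A = 130 × 200 = 26000.00, centroid at (65.00, 100.00).
hole: A = −(43 × 53) = -2279.00, centroid at (76.50, 58.50).
ΣA = 23721.00 mm²
ΣAx̄ = (26000.00)(65.00) + (-2279.00)(76.50) = 1515656.50 mm³
ΣAȳ = (26000.00)(100.00) + (-2279.00)(58.50) = 2466678.50 mm³
x̄ = 1515656.50 / 23721.00 = 63.90 mm
ȳ = 2466678.50 / 23721.00 = 103.99 mm

x̄ = 63.90 mm, ȳ = 103.99 mm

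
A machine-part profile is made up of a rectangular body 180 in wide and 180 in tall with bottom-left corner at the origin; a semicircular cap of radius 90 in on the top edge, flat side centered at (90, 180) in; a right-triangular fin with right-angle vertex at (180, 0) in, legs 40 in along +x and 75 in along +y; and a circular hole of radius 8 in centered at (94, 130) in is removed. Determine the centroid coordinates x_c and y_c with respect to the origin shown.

x_c = 93.32 in, y_c = 122.86 in

Part | A | x̄ᵢ | ȳᵢ | A·x̄ᵢ | A·ȳᵢ
rectangular body | 32400.00 | 90.00 | 90.00 | 2916000.00 | 2916000.00
semicircular top | 12723.45 | 90.00 | 218.20 | 1145110.52 | 2776221.04
triangular fin | 1500.00 | 193.33 | 25.00 | 290000.00 | 37500.00
hole | -201.06 | 94.00 | 130.00 | -18899.82 | -26138.05
Σ | 46422.39 |  |  | 4332210.70 | 5703582.99
x_c = 4332210.70 / 46422.39 = 93.32 in
y_c = 5703582.99 / 46422.39 = 122.86 in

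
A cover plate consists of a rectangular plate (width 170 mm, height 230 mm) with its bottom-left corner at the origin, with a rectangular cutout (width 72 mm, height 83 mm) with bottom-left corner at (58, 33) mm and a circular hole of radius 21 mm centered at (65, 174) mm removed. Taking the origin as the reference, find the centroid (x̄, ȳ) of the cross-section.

Part | A | x̄ᵢ | ȳᵢ | A·x̄ᵢ | A·ȳᵢ
plate | 39100.00 | 85.00 | 115.00 | 3323500.00 | 4496500.00
hole 1 | -5976.00 | 94.00 | 74.50 | -561744.00 | -445212.00
hole 2 | -1385.44 | 65.00 | 174.00 | -90053.75 | -241066.97
Σ | 31738.56 |  |  | 2671702.25 | 3810221.03
x̄ = 2671702.25 / 31738.56 = 84.18 mm
ȳ = 3810221.03 / 31738.56 = 120.05 mm

x̄ = 84.18 mm, ȳ = 120.05 mm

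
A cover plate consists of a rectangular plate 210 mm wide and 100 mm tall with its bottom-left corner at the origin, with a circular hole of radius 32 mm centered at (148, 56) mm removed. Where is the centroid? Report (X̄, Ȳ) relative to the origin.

plate: A = 210 × 100 = 21000.00, centroid at (105.00, 50.00).
hole: A = −π·32² = -3216.99, centroid at (148.00, 56.00).
ΣA = 17783.01 mm², ΣAX̄ = 1728885.35 mm³, ΣAȲ = 869848.51 mm³.
X̄ = 1728885.35/17783.01 = 97.22 mm; Ȳ = 869848.51/17783.01 = 48.91 mm.

X̄ = 97.22 mm, Ȳ = 48.91 mm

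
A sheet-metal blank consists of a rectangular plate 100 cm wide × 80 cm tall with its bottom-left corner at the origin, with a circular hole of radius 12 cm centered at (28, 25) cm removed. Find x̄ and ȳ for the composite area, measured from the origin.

x̄ = 51.32 cm, ȳ = 40.90 cm

plate: A = 100 × 80 = 8000.00, centroid at (50.00, 40.00).
hole: A = −π·12² = -452.39, centroid at (28.00, 25.00).
ΣA = 7547.61 cm²
ΣAx̄ = (8000.00)(50.00) + (-452.39)(28.00) = 387333.10 cm³
ΣAȳ = (8000.00)(40.00) + (-452.39)(25.00) = 308690.27 cm³
x̄ = 387333.10 / 7547.61 = 51.32 cm
ȳ = 308690.27 / 7547.61 = 40.90 cm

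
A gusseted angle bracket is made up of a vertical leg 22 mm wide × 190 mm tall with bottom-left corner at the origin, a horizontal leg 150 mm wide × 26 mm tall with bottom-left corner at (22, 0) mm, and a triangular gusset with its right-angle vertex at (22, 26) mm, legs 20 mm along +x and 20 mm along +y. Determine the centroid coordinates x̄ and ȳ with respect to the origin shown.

Part | A | x̄ᵢ | ȳᵢ | A·x̄ᵢ | A·ȳᵢ
vertical leg | 4180.00 | 11.00 | 95.00 | 45980.00 | 397100.00
horizontal leg | 3900.00 | 97.00 | 13.00 | 378300.00 | 50700.00
gusset | 200.00 | 28.67 | 32.67 | 5733.33 | 6533.33
Σ | 8280.00 |  |  | 430013.33 | 454333.33
x̄ = 430013.33 / 8280.00 = 51.93 mm
ȳ = 454333.33 / 8280.00 = 54.87 mm

x̄ = 51.93 mm, ȳ = 54.87 mm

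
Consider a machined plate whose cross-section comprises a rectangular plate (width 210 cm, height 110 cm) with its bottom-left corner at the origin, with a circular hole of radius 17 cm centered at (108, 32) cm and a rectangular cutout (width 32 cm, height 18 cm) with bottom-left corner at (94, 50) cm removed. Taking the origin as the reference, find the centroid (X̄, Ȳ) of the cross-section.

X̄ = 104.74 cm, Ȳ = 55.86 cm

plate: A = 210 × 110 = 23100.00, centroid at (105.00, 55.00).
hole 1: A = −π·17² = -907.92, centroid at (108.00, 32.00).
hole 2: A = −(32 × 18) = -576.00, centroid at (110.00, 59.00).
ΣA = 21616.08 cm²
ΣAX̄ = (23100.00)(105.00) + (-907.92)(108.00) + (-576.00)(110.00) = 2264084.61 cm³
ΣAȲ = (23100.00)(55.00) + (-907.92)(32.00) + (-576.00)(59.00) = 1207462.55 cm³
X̄ = 2264084.61 / 21616.08 = 104.74 cm
Ȳ = 1207462.55 / 21616.08 = 55.86 cm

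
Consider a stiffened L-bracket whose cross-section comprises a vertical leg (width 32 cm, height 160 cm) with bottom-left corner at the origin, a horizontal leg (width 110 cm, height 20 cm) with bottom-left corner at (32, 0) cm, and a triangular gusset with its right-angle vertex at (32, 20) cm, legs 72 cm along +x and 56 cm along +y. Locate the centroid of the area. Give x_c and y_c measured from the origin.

x_c = 41.37 cm, y_c = 54.58 cm

vertical leg: A = 32 × 160 = 5120.00, centroid at (16.00, 80.00).
horizontal leg: A = 110 × 20 = 2200.00, centroid at (87.00, 10.00).
gusset: A = ½·72·56 = 2016.00, centroid at (56.00, 38.67).
ΣA = 9336.00 cm², ΣAx_c = 386216.00 cm³, ΣAy_c = 509552.00 cm³.
x_c = 386216.00/9336.00 = 41.37 cm; y_c = 509552.00/9336.00 = 54.58 cm.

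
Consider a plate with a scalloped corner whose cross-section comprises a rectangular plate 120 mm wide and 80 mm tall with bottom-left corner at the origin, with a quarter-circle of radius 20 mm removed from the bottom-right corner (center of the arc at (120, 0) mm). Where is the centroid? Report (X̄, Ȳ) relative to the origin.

X̄ = 58.26 mm, Ȳ = 41.07 mm

Part | A | x̄ᵢ | ȳᵢ | A·x̄ᵢ | A·ȳᵢ
plate | 9600.00 | 60.00 | 40.00 | 576000.00 | 384000.00
removed quarter-circle | -314.16 | 111.51 | 8.49 | -35032.45 | -2666.67
Σ | 9285.84 |  |  | 540967.55 | 381333.33
X̄ = 540967.55 / 9285.84 = 58.26 mm
Ȳ = 381333.33 / 9285.84 = 41.07 mm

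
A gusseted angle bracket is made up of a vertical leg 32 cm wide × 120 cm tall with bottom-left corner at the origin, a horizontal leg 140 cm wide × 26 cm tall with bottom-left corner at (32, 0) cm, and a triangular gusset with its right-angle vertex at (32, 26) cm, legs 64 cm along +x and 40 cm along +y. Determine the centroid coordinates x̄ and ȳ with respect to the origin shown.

vertical leg: A = 32 × 120 = 3840.00, centroid at (16.00, 60.00).
horizontal leg: A = 140 × 26 = 3640.00, centroid at (102.00, 13.00).
gusset: A = ½·64·40 = 1280.00, centroid at (53.33, 39.33).
ΣA = 8760.00 cm², ΣAx̄ = 500986.67 cm³, ΣAȳ = 328066.67 cm³.
x̄ = 500986.67/8760.00 = 57.19 cm; ȳ = 328066.67/8760.00 = 37.45 cm.

x̄ = 57.19 cm, ȳ = 37.45 cm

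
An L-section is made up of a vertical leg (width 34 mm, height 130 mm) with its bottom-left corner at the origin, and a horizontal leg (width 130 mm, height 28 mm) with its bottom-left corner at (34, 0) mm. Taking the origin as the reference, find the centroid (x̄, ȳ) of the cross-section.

x̄ = 54.03 mm, ȳ = 41.97 mm

vertical leg: A = 34 × 130 = 4420.00, centroid at (17.00, 65.00).
horizontal leg: A = 130 × 28 = 3640.00, centroid at (99.00, 14.00).
ΣA = 8060.00 mm²
ΣAx̄ = (4420.00)(17.00) + (3640.00)(99.00) = 435500.00 mm³
ΣAȳ = (4420.00)(65.00) + (3640.00)(14.00) = 338260.00 mm³
x̄ = 435500.00 / 8060.00 = 54.03 mm
ȳ = 338260.00 / 8060.00 = 41.97 mm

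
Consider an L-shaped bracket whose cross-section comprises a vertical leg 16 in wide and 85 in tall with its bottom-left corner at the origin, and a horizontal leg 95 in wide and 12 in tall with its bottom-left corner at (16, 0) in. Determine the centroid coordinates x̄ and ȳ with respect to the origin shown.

Part | A | x̄ᵢ | ȳᵢ | A·x̄ᵢ | A·ȳᵢ
vertical leg | 1360.00 | 8.00 | 42.50 | 10880.00 | 57800.00
horizontal leg | 1140.00 | 63.50 | 6.00 | 72390.00 | 6840.00
Σ | 2500.00 |  |  | 83270.00 | 64640.00
x̄ = 83270.00 / 2500.00 = 33.31 in
ȳ = 64640.00 / 2500.00 = 25.86 in

x̄ = 33.31 in, ȳ = 25.86 in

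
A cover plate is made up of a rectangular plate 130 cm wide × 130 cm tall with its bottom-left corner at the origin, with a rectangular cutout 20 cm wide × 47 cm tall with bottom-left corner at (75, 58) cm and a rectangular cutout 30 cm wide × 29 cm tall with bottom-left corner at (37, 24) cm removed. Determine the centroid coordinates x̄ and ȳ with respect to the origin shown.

x̄ = 64.50 cm, ȳ = 65.50 cm

Part | A | x̄ᵢ | ȳᵢ | A·x̄ᵢ | A·ȳᵢ
plate | 16900.00 | 65.00 | 65.00 | 1098500.00 | 1098500.00
hole 1 | -940.00 | 85.00 | 81.50 | -79900.00 | -76610.00
hole 2 | -870.00 | 52.00 | 38.50 | -45240.00 | -33495.00
Σ | 15090.00 |  |  | 973360.00 | 988395.00
x̄ = 973360.00 / 15090.00 = 64.50 cm
ȳ = 988395.00 / 15090.00 = 65.50 cm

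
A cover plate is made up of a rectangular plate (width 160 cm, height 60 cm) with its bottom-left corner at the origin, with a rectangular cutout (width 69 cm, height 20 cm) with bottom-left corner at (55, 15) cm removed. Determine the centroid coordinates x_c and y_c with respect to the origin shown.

Part | A | x̄ᵢ | ȳᵢ | A·x̄ᵢ | A·ȳᵢ
plate | 9600.00 | 80.00 | 30.00 | 768000.00 | 288000.00
hole | -1380.00 | 89.50 | 25.00 | -123510.00 | -34500.00
Σ | 8220.00 |  |  | 644490.00 | 253500.00
x_c = 644490.00 / 8220.00 = 78.41 cm
y_c = 253500.00 / 8220.00 = 30.84 cm

x_c = 78.41 cm, y_c = 30.84 cm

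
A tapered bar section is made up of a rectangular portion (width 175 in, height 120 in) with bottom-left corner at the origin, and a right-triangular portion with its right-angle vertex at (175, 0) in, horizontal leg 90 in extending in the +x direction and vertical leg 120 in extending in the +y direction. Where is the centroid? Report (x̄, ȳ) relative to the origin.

x̄ = 111.53 in, ȳ = 55.91 in

Part | A | x̄ᵢ | ȳᵢ | A·x̄ᵢ | A·ȳᵢ
rectangular portion | 21000.00 | 87.50 | 60.00 | 1837500.00 | 1260000.00
triangular portion | 5400.00 | 205.00 | 40.00 | 1107000.00 | 216000.00
Σ | 26400.00 |  |  | 2944500.00 | 1476000.00
x̄ = 2944500.00 / 26400.00 = 111.53 in
ȳ = 1476000.00 / 26400.00 = 55.91 in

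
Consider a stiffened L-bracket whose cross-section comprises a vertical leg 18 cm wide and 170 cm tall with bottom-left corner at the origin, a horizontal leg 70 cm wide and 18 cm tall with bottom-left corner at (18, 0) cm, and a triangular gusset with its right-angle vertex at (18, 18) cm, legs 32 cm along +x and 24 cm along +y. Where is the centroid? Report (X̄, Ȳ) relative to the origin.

X̄ = 22.39 cm, Ȳ = 59.83 cm

vertical leg: A = 18 × 170 = 3060.00, centroid at (9.00, 85.00).
horizontal leg: A = 70 × 18 = 1260.00, centroid at (53.00, 9.00).
gusset: A = ½·32·24 = 384.00, centroid at (28.67, 26.00).
ΣA = 4704.00 cm²
ΣAX̄ = (3060.00)(9.00) + (1260.00)(53.00) + (384.00)(28.67) = 105328.00 cm³
ΣAȲ = (3060.00)(85.00) + (1260.00)(9.00) + (384.00)(26.00) = 281424.00 cm³
X̄ = 105328.00 / 4704.00 = 22.39 cm
Ȳ = 281424.00 / 4704.00 = 59.83 cm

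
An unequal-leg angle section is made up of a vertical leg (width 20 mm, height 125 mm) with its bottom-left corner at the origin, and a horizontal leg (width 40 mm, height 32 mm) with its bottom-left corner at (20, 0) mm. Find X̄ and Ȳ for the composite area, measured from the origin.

X̄ = 20.16 mm, Ȳ = 46.75 mm

vertical leg: A = 20 × 125 = 2500.00, centroid at (10.00, 62.50).
horizontal leg: A = 40 × 32 = 1280.00, centroid at (40.00, 16.00).
ΣA = 3780.00 mm², ΣAX̄ = 76200.00 mm³, ΣAȲ = 176730.00 mm³.
X̄ = 76200.00/3780.00 = 20.16 mm; Ȳ = 176730.00/3780.00 = 46.75 mm.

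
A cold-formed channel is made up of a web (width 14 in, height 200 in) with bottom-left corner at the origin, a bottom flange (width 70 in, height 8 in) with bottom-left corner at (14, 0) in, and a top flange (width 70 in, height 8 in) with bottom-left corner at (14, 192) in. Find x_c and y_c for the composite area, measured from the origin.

web: A = 14 × 200 = 2800.00, centroid at (7.00, 100.00).
bottom flange: A = 70 × 8 = 560.00, centroid at (49.00, 4.00).
top flange: A = 70 × 8 = 560.00, centroid at (49.00, 196.00).
ΣA = 3920.00 in², ΣAx_c = 74480.00 in³, ΣAy_c = 392000.00 in³.
x_c = 74480.00/3920.00 = 19.00 in; y_c = 392000.00/3920.00 = 100.00 in.

x_c = 19.00 in, y_c = 100.00 in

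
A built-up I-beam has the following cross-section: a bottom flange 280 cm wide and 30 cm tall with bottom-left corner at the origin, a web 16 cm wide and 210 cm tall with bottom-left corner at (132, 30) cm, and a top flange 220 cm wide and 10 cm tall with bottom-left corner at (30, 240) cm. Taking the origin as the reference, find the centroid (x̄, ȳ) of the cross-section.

Part | A | x̄ᵢ | ȳᵢ | A·x̄ᵢ | A·ȳᵢ
bottom flange | 8400.00 | 140.00 | 15.00 | 1176000.00 | 126000.00
web | 3360.00 | 140.00 | 135.00 | 470400.00 | 453600.00
top flange | 2200.00 | 140.00 | 245.00 | 308000.00 | 539000.00
Σ | 13960.00 |  |  | 1954400.00 | 1118600.00
x̄ = 1954400.00 / 13960.00 = 140.00 cm
ȳ = 1118600.00 / 13960.00 = 80.13 cm

x̄ = 140.00 cm, ȳ = 80.13 cm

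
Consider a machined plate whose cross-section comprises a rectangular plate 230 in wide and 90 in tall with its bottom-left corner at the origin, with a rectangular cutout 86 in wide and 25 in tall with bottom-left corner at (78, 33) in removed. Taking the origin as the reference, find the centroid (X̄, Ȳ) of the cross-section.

plate: A = 230 × 90 = 20700.00, centroid at (115.00, 45.00).
hole: A = −(86 × 25) = -2150.00, centroid at (121.00, 45.50).
ΣA = 18550.00 in², ΣAX̄ = 2120350.00 in³, ΣAȲ = 833675.00 in³.
X̄ = 2120350.00/18550.00 = 114.30 in; Ȳ = 833675.00/18550.00 = 44.94 in.

X̄ = 114.30 in, Ȳ = 44.94 in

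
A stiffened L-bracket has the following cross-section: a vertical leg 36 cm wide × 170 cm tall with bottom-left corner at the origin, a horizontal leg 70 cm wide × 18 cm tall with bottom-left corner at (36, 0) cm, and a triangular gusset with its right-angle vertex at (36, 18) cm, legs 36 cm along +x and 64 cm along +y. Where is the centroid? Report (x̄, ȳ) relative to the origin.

Part | A | x̄ᵢ | ȳᵢ | A·x̄ᵢ | A·ȳᵢ
vertical leg | 6120.00 | 18.00 | 85.00 | 110160.00 | 520200.00
horizontal leg | 1260.00 | 71.00 | 9.00 | 89460.00 | 11340.00
gusset | 1152.00 | 48.00 | 39.33 | 55296.00 | 45312.00
Σ | 8532.00 |  |  | 254916.00 | 576852.00
x̄ = 254916.00 / 8532.00 = 29.88 cm
ȳ = 576852.00 / 8532.00 = 67.61 cm

x̄ = 29.88 cm, ȳ = 67.61 cm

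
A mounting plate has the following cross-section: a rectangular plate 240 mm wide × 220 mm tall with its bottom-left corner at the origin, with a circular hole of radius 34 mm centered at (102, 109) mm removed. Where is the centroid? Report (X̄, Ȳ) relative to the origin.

plate: A = 240 × 220 = 52800.00, centroid at (120.00, 110.00).
hole: A = −π·34² = -3631.68, centroid at (102.00, 109.00).
ΣA = 49168.32 mm², ΣAX̄ = 5965568.53 mm³, ΣAȲ = 5412146.76 mm³.
X̄ = 5965568.53/49168.32 = 121.33 mm; Ȳ = 5412146.76/49168.32 = 110.07 mm.

X̄ = 121.33 mm, Ȳ = 110.07 mm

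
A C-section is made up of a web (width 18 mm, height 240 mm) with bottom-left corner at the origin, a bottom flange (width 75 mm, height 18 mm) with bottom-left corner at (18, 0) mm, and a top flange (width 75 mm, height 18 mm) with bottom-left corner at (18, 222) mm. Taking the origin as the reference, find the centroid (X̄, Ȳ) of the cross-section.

web: A = 18 × 240 = 4320.00, centroid at (9.00, 120.00).
bottom flange: A = 75 × 18 = 1350.00, centroid at (55.50, 9.00).
top flange: A = 75 × 18 = 1350.00, centroid at (55.50, 231.00).
ΣA = 7020.00 mm²
ΣAX̄ = (4320.00)(9.00) + (1350.00)(55.50) + (1350.00)(55.50) = 188730.00 mm³
ΣAȲ = (4320.00)(120.00) + (1350.00)(9.00) + (1350.00)(231.00) = 842400.00 mm³
X̄ = 188730.00 / 7020.00 = 26.88 mm
Ȳ = 842400.00 / 7020.00 = 120.00 mm

X̄ = 26.88 mm, Ȳ = 120.00 mm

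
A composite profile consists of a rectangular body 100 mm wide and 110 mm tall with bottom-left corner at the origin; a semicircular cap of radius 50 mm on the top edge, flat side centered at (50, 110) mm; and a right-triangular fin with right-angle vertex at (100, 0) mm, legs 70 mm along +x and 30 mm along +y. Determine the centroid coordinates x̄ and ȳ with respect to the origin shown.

x̄ = 54.82 mm, ȳ = 70.78 mm

rectangular body: A = 100 × 110 = 11000.00, centroid at (50.00, 55.00).
semicircular top: A = ½π·50² = 3926.99, centroid at (50.00, 131.22).
triangular fin: A = ½·70·30 = 1050.00, centroid at (123.33, 10.00).
ΣA = 15976.99 mm²
ΣAx̄ = (11000.00)(50.00) + (3926.99)(50.00) + (1050.00)(123.33) = 875849.54 mm³
ΣAȳ = (11000.00)(55.00) + (3926.99)(131.22) + (1050.00)(10.00) = 1130802.32 mm³
x̄ = 875849.54 / 15976.99 = 54.82 mm
ȳ = 1130802.32 / 15976.99 = 70.78 mm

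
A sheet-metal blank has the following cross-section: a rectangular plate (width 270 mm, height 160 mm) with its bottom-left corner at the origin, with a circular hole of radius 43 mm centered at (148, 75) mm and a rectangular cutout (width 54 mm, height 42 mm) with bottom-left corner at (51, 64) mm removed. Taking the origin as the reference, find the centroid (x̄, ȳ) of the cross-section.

plate: A = 270 × 160 = 43200.00, centroid at (135.00, 80.00).
hole 1: A = −π·43² = -5808.80, centroid at (148.00, 75.00).
hole 2: A = −(54 × 42) = -2268.00, centroid at (78.00, 85.00).
ΣA = 35123.20 mm²
ΣAx̄ = (43200.00)(135.00) + (-5808.80)(148.00) + (-2268.00)(78.00) = 4795392.89 mm³
ΣAȳ = (43200.00)(80.00) + (-5808.80)(75.00) + (-2268.00)(85.00) = 2827559.64 mm³
x̄ = 4795392.89 / 35123.20 = 136.53 mm
ȳ = 2827559.64 / 35123.20 = 80.50 mm

x̄ = 136.53 mm, ȳ = 80.50 mm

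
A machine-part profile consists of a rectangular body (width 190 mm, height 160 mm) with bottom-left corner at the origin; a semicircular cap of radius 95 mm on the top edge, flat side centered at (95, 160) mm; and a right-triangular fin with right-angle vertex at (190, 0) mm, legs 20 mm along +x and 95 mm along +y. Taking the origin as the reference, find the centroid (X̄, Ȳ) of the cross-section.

X̄ = 97.12 mm, Ȳ = 116.46 mm

rectangular body: A = 190 × 160 = 30400.00, centroid at (95.00, 80.00).
semicircular top: A = ½π·95² = 14176.44, centroid at (95.00, 200.32).
triangular fin: A = ½·20·95 = 950.00, centroid at (196.67, 31.67).
ΣA = 45526.44 mm²
ΣAX̄ = (30400.00)(95.00) + (14176.44)(95.00) + (950.00)(196.67) = 4421594.83 mm³
ΣAȲ = (30400.00)(80.00) + (14176.44)(200.32) + (950.00)(31.67) = 5301896.56 mm³
X̄ = 4421594.83 / 45526.44 = 97.12 mm
Ȳ = 5301896.56 / 45526.44 = 116.46 mm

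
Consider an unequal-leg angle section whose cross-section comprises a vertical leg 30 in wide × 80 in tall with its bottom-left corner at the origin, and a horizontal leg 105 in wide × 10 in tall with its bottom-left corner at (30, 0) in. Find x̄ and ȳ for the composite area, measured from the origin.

x̄ = 35.54 in, ȳ = 29.35 in

vertical leg: A = 30 × 80 = 2400.00, centroid at (15.00, 40.00).
horizontal leg: A = 105 × 10 = 1050.00, centroid at (82.50, 5.00).
ΣA = 3450.00 in², ΣAx̄ = 122625.00 in³, ΣAȳ = 101250.00 in³.
x̄ = 122625.00/3450.00 = 35.54 in; ȳ = 101250.00/3450.00 = 29.35 in.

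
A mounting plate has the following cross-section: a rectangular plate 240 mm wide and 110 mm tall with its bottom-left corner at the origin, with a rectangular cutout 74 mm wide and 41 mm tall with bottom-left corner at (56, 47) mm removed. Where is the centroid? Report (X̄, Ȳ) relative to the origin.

plate: A = 240 × 110 = 26400.00, centroid at (120.00, 55.00).
hole: A = −(74 × 41) = -3034.00, centroid at (93.00, 67.50).
ΣA = 23366.00 mm²
ΣAX̄ = (26400.00)(120.00) + (-3034.00)(93.00) = 2885838.00 mm³
ΣAȲ = (26400.00)(55.00) + (-3034.00)(67.50) = 1247205.00 mm³
X̄ = 2885838.00 / 23366.00 = 123.51 mm
Ȳ = 1247205.00 / 23366.00 = 53.38 mm

X̄ = 123.51 mm, Ȳ = 53.38 mm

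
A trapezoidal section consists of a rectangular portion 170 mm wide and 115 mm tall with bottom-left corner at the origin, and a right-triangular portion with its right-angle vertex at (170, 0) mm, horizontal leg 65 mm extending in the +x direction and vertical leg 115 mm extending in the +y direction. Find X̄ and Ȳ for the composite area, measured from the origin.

X̄ = 102.12 mm, Ȳ = 54.42 mm

rectangular portion: A = 170 × 115 = 19550.00, centroid at (85.00, 57.50).
triangular portion: A = ½·65·115 = 3737.50, centroid at (191.67, 38.33).
ΣA = 23287.50 mm²
ΣAX̄ = (19550.00)(85.00) + (3737.50)(191.67) = 2378104.17 mm³
ΣAȲ = (19550.00)(57.50) + (3737.50)(38.33) = 1267395.83 mm³
X̄ = 2378104.17 / 23287.50 = 102.12 mm
Ȳ = 1267395.83 / 23287.50 = 54.42 mm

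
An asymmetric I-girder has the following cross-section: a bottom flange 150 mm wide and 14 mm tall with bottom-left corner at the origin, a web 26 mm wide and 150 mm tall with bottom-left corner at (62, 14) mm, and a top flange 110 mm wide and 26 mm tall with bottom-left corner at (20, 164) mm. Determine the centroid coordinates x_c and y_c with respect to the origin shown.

x_c = 75.00 mm, y_c = 97.97 mm

bottom flange: A = 150 × 14 = 2100.00, centroid at (75.00, 7.00).
web: A = 26 × 150 = 3900.00, centroid at (75.00, 89.00).
top flange: A = 110 × 26 = 2860.00, centroid at (75.00, 177.00).
ΣA = 8860.00 mm², ΣAx_c = 664500.00 mm³, ΣAy_c = 868020.00 mm³.
x_c = 664500.00/8860.00 = 75.00 mm; y_c = 868020.00/8860.00 = 97.97 mm.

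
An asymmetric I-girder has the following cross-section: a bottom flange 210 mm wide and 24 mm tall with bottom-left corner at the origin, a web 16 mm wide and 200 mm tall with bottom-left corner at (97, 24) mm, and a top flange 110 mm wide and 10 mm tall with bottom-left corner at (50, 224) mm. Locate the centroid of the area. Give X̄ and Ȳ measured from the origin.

bottom flange: A = 210 × 24 = 5040.00, centroid at (105.00, 12.00).
web: A = 16 × 200 = 3200.00, centroid at (105.00, 124.00).
top flange: A = 110 × 10 = 1100.00, centroid at (105.00, 229.00).
ΣA = 9340.00 mm²
ΣAX̄ = (5040.00)(105.00) + (3200.00)(105.00) + (1100.00)(105.00) = 980700.00 mm³
ΣAȲ = (5040.00)(12.00) + (3200.00)(124.00) + (1100.00)(229.00) = 709180.00 mm³
X̄ = 980700.00 / 9340.00 = 105.00 mm
Ȳ = 709180.00 / 9340.00 = 75.93 mm

X̄ = 105.00 mm, Ȳ = 75.93 mm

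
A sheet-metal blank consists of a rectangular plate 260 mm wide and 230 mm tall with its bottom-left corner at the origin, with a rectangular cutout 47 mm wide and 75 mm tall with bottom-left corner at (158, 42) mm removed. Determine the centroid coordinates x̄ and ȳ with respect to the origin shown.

x̄ = 126.77 mm, ȳ = 117.22 mm

plate: A = 260 × 230 = 59800.00, centroid at (130.00, 115.00).
hole: A = −(47 × 75) = -3525.00, centroid at (181.50, 79.50).
ΣA = 56275.00 mm², ΣAx̄ = 7134212.50 mm³, ΣAȳ = 6596762.50 mm³.
x̄ = 7134212.50/56275.00 = 126.77 mm; ȳ = 6596762.50/56275.00 = 117.22 mm.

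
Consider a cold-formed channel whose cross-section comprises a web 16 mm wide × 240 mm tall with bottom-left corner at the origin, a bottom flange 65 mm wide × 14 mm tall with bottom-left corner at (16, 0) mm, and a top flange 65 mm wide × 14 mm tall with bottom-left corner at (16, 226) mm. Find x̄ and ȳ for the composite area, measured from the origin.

Part | A | x̄ᵢ | ȳᵢ | A·x̄ᵢ | A·ȳᵢ
web | 3840.00 | 8.00 | 120.00 | 30720.00 | 460800.00
bottom flange | 910.00 | 48.50 | 7.00 | 44135.00 | 6370.00
top flange | 910.00 | 48.50 | 233.00 | 44135.00 | 212030.00
Σ | 5660.00 |  |  | 118990.00 | 679200.00
x̄ = 118990.00 / 5660.00 = 21.02 mm
ȳ = 679200.00 / 5660.00 = 120.00 mm

x̄ = 21.02 mm, ȳ = 120.00 mm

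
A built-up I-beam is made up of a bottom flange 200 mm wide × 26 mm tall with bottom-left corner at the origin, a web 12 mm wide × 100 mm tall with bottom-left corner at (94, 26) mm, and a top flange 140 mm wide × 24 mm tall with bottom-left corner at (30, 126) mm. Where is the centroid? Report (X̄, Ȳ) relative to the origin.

X̄ = 100.00 mm, Ȳ = 63.78 mm

bottom flange: A = 200 × 26 = 5200.00, centroid at (100.00, 13.00).
web: A = 12 × 100 = 1200.00, centroid at (100.00, 76.00).
top flange: A = 140 × 24 = 3360.00, centroid at (100.00, 138.00).
ΣA = 9760.00 mm²
ΣAX̄ = (5200.00)(100.00) + (1200.00)(100.00) + (3360.00)(100.00) = 976000.00 mm³
ΣAȲ = (5200.00)(13.00) + (1200.00)(76.00) + (3360.00)(138.00) = 622480.00 mm³
X̄ = 976000.00 / 9760.00 = 100.00 mm
Ȳ = 622480.00 / 9760.00 = 63.78 mm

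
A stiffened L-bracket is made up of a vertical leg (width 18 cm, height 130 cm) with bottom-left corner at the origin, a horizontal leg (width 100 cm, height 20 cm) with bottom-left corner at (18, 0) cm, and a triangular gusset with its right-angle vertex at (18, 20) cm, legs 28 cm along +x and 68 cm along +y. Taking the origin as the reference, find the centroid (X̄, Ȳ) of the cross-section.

X̄ = 34.60 cm, Ȳ = 40.20 cm

vertical leg: A = 18 × 130 = 2340.00, centroid at (9.00, 65.00).
horizontal leg: A = 100 × 20 = 2000.00, centroid at (68.00, 10.00).
gusset: A = ½·28·68 = 952.00, centroid at (27.33, 42.67).
ΣA = 5292.00 cm²
ΣAX̄ = (2340.00)(9.00) + (2000.00)(68.00) + (952.00)(27.33) = 183081.33 cm³
ΣAȲ = (2340.00)(65.00) + (2000.00)(10.00) + (952.00)(42.67) = 212718.67 cm³
X̄ = 183081.33 / 5292.00 = 34.60 cm
Ȳ = 212718.67 / 5292.00 = 40.20 cm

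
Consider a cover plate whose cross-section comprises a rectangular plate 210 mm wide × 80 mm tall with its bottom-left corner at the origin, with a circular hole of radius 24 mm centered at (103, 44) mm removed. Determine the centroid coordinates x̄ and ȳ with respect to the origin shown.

Part | A | x̄ᵢ | ȳᵢ | A·x̄ᵢ | A·ȳᵢ
plate | 16800.00 | 105.00 | 40.00 | 1764000.00 | 672000.00
hole | -1809.56 | 103.00 | 44.00 | -186384.41 | -79620.52
Σ | 14990.44 |  |  | 1577615.59 | 592379.48
x̄ = 1577615.59 / 14990.44 = 105.24 mm
ȳ = 592379.48 / 14990.44 = 39.52 mm

x̄ = 105.24 mm, ȳ = 39.52 mm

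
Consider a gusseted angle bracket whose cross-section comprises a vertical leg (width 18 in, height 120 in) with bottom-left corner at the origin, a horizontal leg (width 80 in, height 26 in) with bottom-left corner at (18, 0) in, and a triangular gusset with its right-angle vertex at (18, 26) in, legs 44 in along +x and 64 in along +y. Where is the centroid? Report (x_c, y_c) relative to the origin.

x_c = 32.95 in, y_c = 39.53 in

vertical leg: A = 18 × 120 = 2160.00, centroid at (9.00, 60.00).
horizontal leg: A = 80 × 26 = 2080.00, centroid at (58.00, 13.00).
gusset: A = ½·44·64 = 1408.00, centroid at (32.67, 47.33).
ΣA = 5648.00 in²
ΣAx_c = (2160.00)(9.00) + (2080.00)(58.00) + (1408.00)(32.67) = 186074.67 in³
ΣAy_c = (2160.00)(60.00) + (2080.00)(13.00) + (1408.00)(47.33) = 223285.33 in³
x_c = 186074.67 / 5648.00 = 32.95 in
y_c = 223285.33 / 5648.00 = 39.53 in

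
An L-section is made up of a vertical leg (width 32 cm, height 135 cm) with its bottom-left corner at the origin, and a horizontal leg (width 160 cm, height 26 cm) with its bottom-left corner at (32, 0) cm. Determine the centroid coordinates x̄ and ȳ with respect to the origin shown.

x̄ = 63.09 cm, ȳ = 40.76 cm

vertical leg: A = 32 × 135 = 4320.00, centroid at (16.00, 67.50).
horizontal leg: A = 160 × 26 = 4160.00, centroid at (112.00, 13.00).
ΣA = 8480.00 cm²
ΣAx̄ = (4320.00)(16.00) + (4160.00)(112.00) = 535040.00 cm³
ΣAȳ = (4320.00)(67.50) + (4160.00)(13.00) = 345680.00 cm³
x̄ = 535040.00 / 8480.00 = 63.09 cm
ȳ = 345680.00 / 8480.00 = 40.76 cm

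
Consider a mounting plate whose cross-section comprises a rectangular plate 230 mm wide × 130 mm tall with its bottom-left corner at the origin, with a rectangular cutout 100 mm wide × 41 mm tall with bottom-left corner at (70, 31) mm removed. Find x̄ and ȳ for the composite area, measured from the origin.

plate: A = 230 × 130 = 29900.00, centroid at (115.00, 65.00).
hole: A = −(100 × 41) = -4100.00, centroid at (120.00, 51.50).
ΣA = 25800.00 mm²
ΣAx̄ = (29900.00)(115.00) + (-4100.00)(120.00) = 2946500.00 mm³
ΣAȳ = (29900.00)(65.00) + (-4100.00)(51.50) = 1732350.00 mm³
x̄ = 2946500.00 / 25800.00 = 114.21 mm
ȳ = 1732350.00 / 25800.00 = 67.15 mm

x̄ = 114.21 mm, ȳ = 67.15 mm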